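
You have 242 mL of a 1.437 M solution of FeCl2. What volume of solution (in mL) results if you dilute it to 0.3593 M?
Using M₁V₁ = M₂V₂:
1.437 × 242 = 0.3593 × V₂
V₂ = (1.437 × 242) / 0.3593 = 967.9 mL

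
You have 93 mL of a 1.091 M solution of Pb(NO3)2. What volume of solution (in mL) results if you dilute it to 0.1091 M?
Using M₁V₁ = M₂V₂:
1.091 × 93 = 0.1091 × V₂
V₂ = (1.091 × 93) / 0.1091 = 930 mL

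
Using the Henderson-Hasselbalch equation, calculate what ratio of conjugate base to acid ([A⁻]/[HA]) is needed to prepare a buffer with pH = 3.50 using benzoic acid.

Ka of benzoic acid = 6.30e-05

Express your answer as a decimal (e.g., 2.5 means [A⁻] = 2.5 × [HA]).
[A⁻]/[HA] = 0.199

pKa = −log(6.30e-05) = 4.2007. pH = pKa + log([A⁻]/[HA]). 3.50 = 4.2007 + log(ratio). log(ratio) = 3.50 − 4.2007 = -0.7007. ratio = 10^(-0.7007) = 0.199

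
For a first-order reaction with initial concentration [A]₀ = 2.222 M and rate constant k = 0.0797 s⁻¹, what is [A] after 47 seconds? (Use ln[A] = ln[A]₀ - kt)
0.0525 M

ln[A] = ln[A]₀ - k·t = ln(2.222) - (0.0797)·(47) = 0.7984 - 3.7459 = -2.9475
[A] = e^(-2.9475) = 0.0525 M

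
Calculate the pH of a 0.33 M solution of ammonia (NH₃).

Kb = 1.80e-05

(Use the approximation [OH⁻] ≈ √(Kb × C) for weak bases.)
pH = 11.39

[OH⁻] = √(Kb × C) = √(1.80e-05 × 0.33) = 2.4372e-03. pOH = 2.61, pH = 14 - pOH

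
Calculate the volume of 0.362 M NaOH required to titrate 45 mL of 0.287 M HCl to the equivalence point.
V_{base} = 35.7 mL

At equivalence: moles acid = moles base.
moles HCl = 0.287 M × 0.045 L = 0.012915 mol
V_NaOH = 0.012915 mol ÷ 0.362 M = 0.03568 L = 35.7 mL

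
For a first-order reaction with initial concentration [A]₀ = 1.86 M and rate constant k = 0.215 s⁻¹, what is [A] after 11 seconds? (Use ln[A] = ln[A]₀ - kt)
0.1747 M

ln[A] = ln[A]₀ - k·t = ln(1.86) - (0.215)·(11) = 0.6206 - 2.3650 = -1.7444
[A] = e^(-1.7444) = 0.1747 M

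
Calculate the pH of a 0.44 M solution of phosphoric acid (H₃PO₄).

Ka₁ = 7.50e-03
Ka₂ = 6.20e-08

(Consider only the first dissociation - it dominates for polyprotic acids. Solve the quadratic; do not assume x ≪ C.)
pH = 1.27

x² + Ka₁·x − Ka₁·C = 0 with Ka₁ = 7.50e-03, C = 0.44.
x = (−Ka₁ + √(Ka₁² + 4·Ka₁·C))/2 = 5.3818e-02 M, so pH = 1.27.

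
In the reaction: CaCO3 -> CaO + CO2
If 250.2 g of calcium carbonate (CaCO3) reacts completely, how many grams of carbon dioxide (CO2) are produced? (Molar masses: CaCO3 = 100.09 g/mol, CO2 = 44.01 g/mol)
Moles of CaCO3 = 250.2 g ÷ 100.09 g/mol = 2.49975 mol
Mole ratio: 1 mol CO2 / 1 mol CaCO3
Moles of CO2 = 2.49975 × (1/1) = 2.49975 mol
Mass of CO2 = 2.49975 mol × 44.01 g/mol = 110 g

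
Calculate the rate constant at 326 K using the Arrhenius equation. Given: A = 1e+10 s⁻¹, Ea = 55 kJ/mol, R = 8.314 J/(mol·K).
1.54e+01 s⁻¹

k = A·exp(-Ea/(R·T)) = 1e+10·exp(-55000/(8.314·326)) = 1e+10·exp(-20.2925) = 1e+10·1.5385e-09 = 1.54e+01 s⁻¹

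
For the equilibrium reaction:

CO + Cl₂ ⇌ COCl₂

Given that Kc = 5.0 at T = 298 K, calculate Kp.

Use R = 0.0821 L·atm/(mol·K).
K_p = 0.2044

Δn = (moles gaseous products) − (moles gaseous reactants) = -1
T = 298 K; RT = 0.0821 × 298 = 24.4658
Kp = Kc·(RT)^Δn = 5.0 × (24.4658)^-1 = 5.0 × 0.0408734 = 0.2044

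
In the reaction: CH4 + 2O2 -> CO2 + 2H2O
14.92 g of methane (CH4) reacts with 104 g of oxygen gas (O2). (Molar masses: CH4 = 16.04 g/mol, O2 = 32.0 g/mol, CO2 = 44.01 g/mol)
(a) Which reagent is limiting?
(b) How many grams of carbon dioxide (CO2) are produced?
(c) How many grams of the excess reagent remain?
(a) CH4, (b) 40.94 g, (c) 44.47 g

Moles of CH4 = 14.92 g ÷ 16.04 g/mol = 0.930175 mol
Moles of O2 = 104 g ÷ 32.0 g/mol = 3.25 mol
Moles ÷ coefficient: CH4: 0.930175/1 = 0.9302, O2: 3.25/2 = 1.625
(a) CH4 has the smaller value, so CH4 is the limiting reagent.
(b) Moles of CO2 = 0.930175 mol CH4 × (1/1) = 0.930175 mol; mass = 0.930175 mol × 44.01 g/mol = 40.94 g
(c) O2 consumed = 0.930175 × (2/1) = 1.86035 mol; remaining = 3.25 − 1.86035 = 1.38965 mol; mass = 1.38965 mol × 32.0 g/mol = 44.47 g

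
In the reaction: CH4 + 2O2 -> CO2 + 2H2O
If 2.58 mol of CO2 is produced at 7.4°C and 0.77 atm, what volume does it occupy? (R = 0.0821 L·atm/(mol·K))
T = 7.4°C + 273.15 = 280.55 K
V = nRT/P = (2.58 × 0.0821 × 280.55) / 0.77
V = 77.18 L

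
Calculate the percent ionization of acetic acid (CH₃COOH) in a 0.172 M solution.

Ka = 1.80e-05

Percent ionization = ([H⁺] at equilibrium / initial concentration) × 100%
Percent ionization = 1.02%

Let x = [H⁺]. Ka = x²/(C - x) ⇒ x² + (1.80e-05)x - (1.80e-05)(0.172) = 0. x = 1.7506e-03. Percent = (1.7506e-03/0.172) × 100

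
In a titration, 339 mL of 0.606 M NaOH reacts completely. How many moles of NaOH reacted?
Moles = Molarity × Volume (L)
Moles = 0.606 M × 0.339 L = 0.2054 mol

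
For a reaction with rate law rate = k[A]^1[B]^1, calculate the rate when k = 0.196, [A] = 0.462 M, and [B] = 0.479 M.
0.04337 M/s

rate = k·[A]^1·[B]^1 = 0.196·(0.462)^1·(0.479)^1 = 0.196·0.462·0.479 = 0.04337 M/s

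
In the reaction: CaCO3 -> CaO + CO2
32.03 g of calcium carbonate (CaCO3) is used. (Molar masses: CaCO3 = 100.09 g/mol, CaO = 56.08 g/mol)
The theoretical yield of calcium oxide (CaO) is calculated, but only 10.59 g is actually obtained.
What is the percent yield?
Moles of CaCO3 = 32.03 g ÷ 100.09 g/mol = 0.320012 mol
Mole ratio: 1 mol CaO / 1 mol CaCO3
Moles of CaO = 0.320012 × (1/1) = 0.320012 mol
Theoretical yield = 0.320012 mol × 56.08 g/mol = 17.946 g
Actual yield = 10.59 g
Percent yield = (10.59 / 17.946) × 100% = 59.0%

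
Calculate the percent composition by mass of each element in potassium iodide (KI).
K: 23.55%, I: 76.45%

Molar mass of KI = 166.0 g/mol
% K = (1 × 39.1) / 166.0 × 100% = 39.1 / 166.0 × 100% = 23.55%
% I = (1 × 126.9) / 166.0 × 100% = 126.9 / 166.0 × 100% = 76.45%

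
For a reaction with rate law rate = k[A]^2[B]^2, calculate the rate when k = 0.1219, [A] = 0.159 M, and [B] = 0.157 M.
7.596e-05 M/s

rate = k·[A]^2·[B]^2 = 0.1219·(0.159)^2·(0.157)^2 = 0.1219·0.025281·0.024649 = 7.596e-05 M/s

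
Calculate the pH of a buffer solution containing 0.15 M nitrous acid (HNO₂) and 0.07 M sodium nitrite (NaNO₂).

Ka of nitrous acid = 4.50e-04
pH = 3.02

pKa = -log(4.50e-04) = 3.35. pH = pKa + log([A⁻]/[HA]) = 3.35 + log(0.07/0.15)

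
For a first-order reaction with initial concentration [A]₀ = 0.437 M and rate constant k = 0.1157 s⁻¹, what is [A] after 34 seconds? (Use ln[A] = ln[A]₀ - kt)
0.0086 M

ln[A] = ln[A]₀ - k·t = ln(0.437) - (0.1157)·(34) = -0.8278 - 3.9338 = -4.7616
[A] = e^(-4.7616) = 0.0086 M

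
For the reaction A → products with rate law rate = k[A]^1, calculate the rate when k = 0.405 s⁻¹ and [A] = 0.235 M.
0.09517 M/s

rate = k·[A]^1 = 0.405·(0.235)^1 = 0.405·0.235 = 0.09517 M/s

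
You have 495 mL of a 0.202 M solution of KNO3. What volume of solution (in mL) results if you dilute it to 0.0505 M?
Using M₁V₁ = M₂V₂:
0.202 × 495 = 0.0505 × V₂
V₂ = (0.202 × 495) / 0.0505 = 1980 mL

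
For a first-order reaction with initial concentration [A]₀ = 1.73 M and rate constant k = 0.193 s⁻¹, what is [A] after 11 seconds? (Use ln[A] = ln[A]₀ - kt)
0.2070 M

ln[A] = ln[A]₀ - k·t = ln(1.73) - (0.193)·(11) = 0.5481 - 2.1230 = -1.5749
[A] = e^(-1.5749) = 0.2070 M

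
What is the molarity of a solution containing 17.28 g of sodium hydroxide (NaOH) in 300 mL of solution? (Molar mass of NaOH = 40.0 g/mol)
Moles of NaOH = 17.28 g ÷ 40.0 g/mol = 0.432 mol
Volume = 300 mL = 0.3 L
Molarity = 0.432 mol ÷ 0.3 L = 1.44 M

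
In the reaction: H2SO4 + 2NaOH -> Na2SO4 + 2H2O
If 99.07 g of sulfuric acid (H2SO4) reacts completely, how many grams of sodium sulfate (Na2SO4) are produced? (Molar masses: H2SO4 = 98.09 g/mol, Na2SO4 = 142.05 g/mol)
Moles of H2SO4 = 99.07 g ÷ 98.09 g/mol = 1.00999 mol
Mole ratio: 1 mol Na2SO4 / 1 mol H2SO4
Moles of Na2SO4 = 1.00999 × (1/1) = 1.00999 mol
Mass of Na2SO4 = 1.00999 mol × 142.05 g/mol = 143.5 g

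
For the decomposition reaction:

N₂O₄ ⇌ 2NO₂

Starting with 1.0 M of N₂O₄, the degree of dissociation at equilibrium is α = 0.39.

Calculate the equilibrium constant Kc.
K_c = 0.9974

x = α·[A]₀ = 0.39 × 1.0 = 0.39 M dissociated.
At eq: [N₂O₄] = 1.0 − 0.39 = 0.61 M; [NO₂] = 2x = 0.78 M.
Kc = [NO₂]²/[N₂O₄] = (0.78)²/0.61 = 0.9974.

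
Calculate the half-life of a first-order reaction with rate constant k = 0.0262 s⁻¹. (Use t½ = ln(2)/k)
26.46 s

t½ = ln(2)/k = 0.6931/0.0262 = 26.46 s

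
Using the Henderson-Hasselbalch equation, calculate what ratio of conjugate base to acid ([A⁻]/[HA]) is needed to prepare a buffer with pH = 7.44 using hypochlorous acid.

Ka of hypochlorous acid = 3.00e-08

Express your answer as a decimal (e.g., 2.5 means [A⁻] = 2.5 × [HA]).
[A⁻]/[HA] = 0.826

pKa = −log(3.00e-08) = 7.5229. pH = pKa + log([A⁻]/[HA]). 7.44 = 7.5229 + log(ratio). log(ratio) = 7.44 − 7.5229 = -0.0829. ratio = 10^(-0.0829) = 0.826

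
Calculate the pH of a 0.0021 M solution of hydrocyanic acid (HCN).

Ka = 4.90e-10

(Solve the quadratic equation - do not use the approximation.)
pH = 5.99

x² + Ka×x - Ka×C = 0. Using quadratic formula: [H⁺] = 1.0142e-06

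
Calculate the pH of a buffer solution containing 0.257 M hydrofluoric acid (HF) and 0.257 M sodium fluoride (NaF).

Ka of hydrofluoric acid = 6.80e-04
pH = 3.17

pKa = -log(6.80e-04) = 3.17. pH = pKa + log([A⁻]/[HA]) = 3.17 + log(0.257/0.257)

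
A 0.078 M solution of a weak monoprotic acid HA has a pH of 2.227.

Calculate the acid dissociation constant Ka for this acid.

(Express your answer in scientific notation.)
K_a = 4.88e-04

[H⁺] = 10^(−pH) = 10^(−2.227) = 5.929e-03 M. For HA ⇌ H⁺ + A⁻, Ka = x²/(C − x) = (5.929e-03)²/(0.078 − 5.929e-03) = 4.88e-04.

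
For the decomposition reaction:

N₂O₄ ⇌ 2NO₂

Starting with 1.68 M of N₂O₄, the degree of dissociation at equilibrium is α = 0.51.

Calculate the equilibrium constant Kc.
K_c = 3.5671

x = α·[A]₀ = 0.51 × 1.68 = 0.8568 M dissociated.
At eq: [N₂O₄] = 1.68 − 0.8568 = 0.8232 M; [NO₂] = 2x = 1.714 M.
Kc = [NO₂]²/[N₂O₄] = (1.714)²/0.8232 = 3.567.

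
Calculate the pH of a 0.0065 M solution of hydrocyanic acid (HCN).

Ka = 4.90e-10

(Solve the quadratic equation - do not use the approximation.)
pH = 5.75

x² + Ka×x - Ka×C = 0. Using quadratic formula: [H⁺] = 1.7844e-06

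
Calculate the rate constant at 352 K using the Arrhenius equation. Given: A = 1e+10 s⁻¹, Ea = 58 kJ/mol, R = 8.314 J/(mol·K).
2.47e+01 s⁻¹

k = A·exp(-Ea/(R·T)) = 1e+10·exp(-58000/(8.314·352)) = 1e+10·exp(-19.8187) = 1e+10·2.4708e-09 = 2.47e+01 s⁻¹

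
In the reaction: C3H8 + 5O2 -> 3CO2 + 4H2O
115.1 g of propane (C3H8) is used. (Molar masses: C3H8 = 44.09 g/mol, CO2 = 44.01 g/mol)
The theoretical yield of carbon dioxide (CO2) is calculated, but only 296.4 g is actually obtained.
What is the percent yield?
Moles of C3H8 = 115.1 g ÷ 44.09 g/mol = 2.61057 mol
Mole ratio: 3 mol CO2 / 1 mol C3H8
Moles of CO2 = 2.61057 × (3/1) = 7.83171 mol
Theoretical yield = 7.83171 mol × 44.01 g/mol = 344.67 g
Actual yield = 296.4 g
Percent yield = (296.4 / 344.67) × 100% = 86.0%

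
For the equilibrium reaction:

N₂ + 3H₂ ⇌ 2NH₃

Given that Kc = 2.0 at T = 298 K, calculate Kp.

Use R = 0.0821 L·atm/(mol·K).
K_p = 0.0033

Δn = (moles gaseous products) − (moles gaseous reactants) = -2
T = 298 K; RT = 0.0821 × 298 = 24.4658
Kp = Kc·(RT)^Δn = 2.0 × (24.4658)^-2 = 2.0 × 0.00167063 = 0.0033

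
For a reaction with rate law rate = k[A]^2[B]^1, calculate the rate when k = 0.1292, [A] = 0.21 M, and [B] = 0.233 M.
0.001328 M/s

rate = k·[A]^2·[B]^1 = 0.1292·(0.21)^2·(0.233)^1 = 0.1292·0.0441·0.233 = 0.001328 M/s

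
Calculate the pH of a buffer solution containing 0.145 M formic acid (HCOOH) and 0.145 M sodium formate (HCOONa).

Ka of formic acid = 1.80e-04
pH = 3.74

pKa = -log(1.80e-04) = 3.74. pH = pKa + log([A⁻]/[HA]) = 3.74 + log(0.145/0.145)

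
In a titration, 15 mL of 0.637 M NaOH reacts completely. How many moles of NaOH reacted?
Moles = Molarity × Volume (L)
Moles = 0.637 M × 0.015 L = 0.009555 mol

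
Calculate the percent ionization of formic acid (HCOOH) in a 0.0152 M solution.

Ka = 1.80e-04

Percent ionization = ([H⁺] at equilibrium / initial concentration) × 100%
Percent ionization = 10.3%

Let x = [H⁺]. Ka = x²/(C - x) ⇒ x² + (1.80e-04)x - (1.80e-04)(0.0152) = 0. x = 1.5665e-03. Percent = (1.5665e-03/0.0152) × 100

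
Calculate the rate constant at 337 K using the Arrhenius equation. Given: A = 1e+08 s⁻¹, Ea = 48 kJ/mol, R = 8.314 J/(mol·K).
3.63e+00 s⁻¹

k = A·exp(-Ea/(R·T)) = 1e+08·exp(-48000/(8.314·337)) = 1e+08·exp(-17.1317) = 1e+08·3.6290e-08 = 3.63e+00 s⁻¹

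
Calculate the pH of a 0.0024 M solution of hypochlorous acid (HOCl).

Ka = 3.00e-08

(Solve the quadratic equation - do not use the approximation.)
pH = 5.07

x² + Ka×x - Ka×C = 0. Using quadratic formula: [H⁺] = 8.4703e-06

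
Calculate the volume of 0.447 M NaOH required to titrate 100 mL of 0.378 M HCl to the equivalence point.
V_{base} = 84.6 mL

At equivalence: moles acid = moles base.
moles HCl = 0.378 M × 0.1 L = 0.0378 mol
V_NaOH = 0.0378 mol ÷ 0.447 M = 0.08456 L = 84.6 mL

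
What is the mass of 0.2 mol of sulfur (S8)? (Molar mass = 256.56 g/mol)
Mass = 0.2 mol × 256.56 g/mol = 51.31 g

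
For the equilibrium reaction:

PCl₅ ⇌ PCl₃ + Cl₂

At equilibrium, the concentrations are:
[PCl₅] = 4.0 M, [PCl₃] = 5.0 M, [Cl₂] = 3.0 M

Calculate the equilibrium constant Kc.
K_c = 3.7500

Kc = ([PCl₃] × [Cl₂]) / ([PCl₅])
   = ((5.0)·(3.0)) / ((4.0))
   = 15 / 4 = 3.7500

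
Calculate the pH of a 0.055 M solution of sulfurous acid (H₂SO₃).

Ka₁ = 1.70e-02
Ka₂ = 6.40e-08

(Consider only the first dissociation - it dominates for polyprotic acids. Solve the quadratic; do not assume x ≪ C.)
pH = 1.63

x² + Ka₁·x − Ka₁·C = 0 with Ka₁ = 1.70e-02, C = 0.055.
x = (−Ka₁ + √(Ka₁² + 4·Ka₁·C))/2 = 2.3237e-02 M, so pH = 1.63.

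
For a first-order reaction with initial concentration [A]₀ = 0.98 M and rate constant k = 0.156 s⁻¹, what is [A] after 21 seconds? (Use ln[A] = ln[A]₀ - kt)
0.0370 M

ln[A] = ln[A]₀ - k·t = ln(0.98) - (0.156)·(21) = -0.0202 - 3.2760 = -3.2962
[A] = e^(-3.2962) = 0.0370 M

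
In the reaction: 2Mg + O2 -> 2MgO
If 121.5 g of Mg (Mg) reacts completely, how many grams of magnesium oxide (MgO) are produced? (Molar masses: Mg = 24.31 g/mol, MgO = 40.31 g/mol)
Moles of Mg = 121.5 g ÷ 24.31 g/mol = 4.99794 mol
Mole ratio: 2 mol MgO / 2 mol Mg
Moles of MgO = 4.99794 × (2/2) = 4.99794 mol
Mass of MgO = 4.99794 mol × 40.31 g/mol = 201.5 g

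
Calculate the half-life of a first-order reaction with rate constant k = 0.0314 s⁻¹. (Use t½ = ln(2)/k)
22.07 s

t½ = ln(2)/k = 0.6931/0.0314 = 22.07 s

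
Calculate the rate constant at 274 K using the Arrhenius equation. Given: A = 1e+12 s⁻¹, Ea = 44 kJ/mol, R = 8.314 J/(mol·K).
4.09e+03 s⁻¹

k = A·exp(-Ea/(R·T)) = 1e+12·exp(-44000/(8.314·274)) = 1e+12·exp(-19.3149) = 1e+12·4.0893e-09 = 4.09e+03 s⁻¹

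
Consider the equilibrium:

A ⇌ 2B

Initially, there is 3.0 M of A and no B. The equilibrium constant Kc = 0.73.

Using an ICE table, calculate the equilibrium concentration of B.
[B] = 1.309 M

ICE: [A] = 3.0 − x, [B] = 2x.
Kc = (2x)²/(3.0 − x) = 0.73 ⇒ 4x² + 0.73x − 2.19 = 0.
x = (−0.73 + √(0.73² + 4·4·2.19))/(2·4) = (−0.73 + √35.573)/8 = 0.65429.
[B] = 2x = 1.309 M.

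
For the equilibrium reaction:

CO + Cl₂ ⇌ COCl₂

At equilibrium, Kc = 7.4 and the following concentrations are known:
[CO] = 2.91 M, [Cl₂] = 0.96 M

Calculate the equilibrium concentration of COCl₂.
[COCl₂] = 20.6726 M

Kc = ([COCl₂]) / ([CO] × [Cl₂]) = 7.4
[COCl₂]^1 = Kc · (reactant terms)/(other product terms) = 7.4 · 2.7936 / 1 = 20.673
[COCl₂] = 20.6726 M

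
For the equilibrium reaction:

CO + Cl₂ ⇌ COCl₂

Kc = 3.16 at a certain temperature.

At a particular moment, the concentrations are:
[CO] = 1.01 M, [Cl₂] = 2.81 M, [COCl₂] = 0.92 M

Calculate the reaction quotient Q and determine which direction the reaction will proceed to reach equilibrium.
Q = 0.324, Q < K, reaction proceeds forward (toward products)

Q = ([COCl₂]) / ([CO] × [Cl₂])
  = ((0.92)) / ((1.01)·(2.81)) = 0.92/2.8381 = 0.3242
Since Q = 0.3242 < Kc = 3.16, the reaction proceeds forward (toward products) to reach equilibrium.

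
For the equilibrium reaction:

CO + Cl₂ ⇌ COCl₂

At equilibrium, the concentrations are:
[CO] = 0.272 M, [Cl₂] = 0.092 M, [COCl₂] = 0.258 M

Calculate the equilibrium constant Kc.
K_c = 10.3101

Kc = ([COCl₂]) / ([CO] × [Cl₂])
   = ((0.258)) / ((0.272)·(0.092))
   = 0.258 / 0.025024 = 10.3101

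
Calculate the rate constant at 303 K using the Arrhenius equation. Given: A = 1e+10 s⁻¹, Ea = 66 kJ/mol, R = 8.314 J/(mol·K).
4.19e-02 s⁻¹

k = A·exp(-Ea/(R·T)) = 1e+10·exp(-66000/(8.314·303)) = 1e+10·exp(-26.1994) = 1e+10·4.1855e-12 = 4.19e-02 s⁻¹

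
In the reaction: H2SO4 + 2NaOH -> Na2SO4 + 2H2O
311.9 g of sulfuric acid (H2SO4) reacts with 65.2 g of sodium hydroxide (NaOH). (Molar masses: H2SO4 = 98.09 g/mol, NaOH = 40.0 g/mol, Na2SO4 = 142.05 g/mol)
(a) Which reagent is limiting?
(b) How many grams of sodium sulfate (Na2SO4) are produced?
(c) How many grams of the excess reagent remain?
(a) NaOH, (b) 115.8 g, (c) 232 g

Moles of H2SO4 = 311.9 g ÷ 98.09 g/mol = 3.17973 mol
Moles of NaOH = 65.2 g ÷ 40.0 g/mol = 1.63 mol
Moles ÷ coefficient: H2SO4: 3.17973/1 = 3.18, NaOH: 1.63/2 = 0.815
(a) NaOH has the smaller value, so NaOH is the limiting reagent.
(b) Moles of Na2SO4 = 1.63 mol NaOH × (1/2) = 0.815 mol; mass = 0.815 mol × 142.05 g/mol = 115.8 g
(c) H2SO4 consumed = 1.63 × (1/2) = 0.815 mol; remaining = 3.17973 − 0.815 = 2.36473 mol; mass = 2.36473 mol × 98.09 g/mol = 232 g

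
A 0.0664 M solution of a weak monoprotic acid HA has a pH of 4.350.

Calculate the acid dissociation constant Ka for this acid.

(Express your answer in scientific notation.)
K_a = 3.01e-08

[H⁺] = 10^(−pH) = 10^(−4.350) = 4.467e-05 M. For HA ⇌ H⁺ + A⁻, Ka = x²/(C − x) = (4.467e-05)²/(0.0664 − 4.467e-05) = 3.01e-08.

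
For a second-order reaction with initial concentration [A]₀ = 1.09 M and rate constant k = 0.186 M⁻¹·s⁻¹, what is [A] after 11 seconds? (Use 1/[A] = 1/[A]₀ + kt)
0.3374 M

1/[A] = 1/[A]₀ + k·t = 1/1.09 + (0.186)·(11) = 0.9174 + 2.0460 = 2.9634
[A] = 1/2.9634 = 0.3374 M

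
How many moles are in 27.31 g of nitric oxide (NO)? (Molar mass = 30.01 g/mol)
Moles = 27.31 g ÷ 30.01 g/mol = 0.91 mol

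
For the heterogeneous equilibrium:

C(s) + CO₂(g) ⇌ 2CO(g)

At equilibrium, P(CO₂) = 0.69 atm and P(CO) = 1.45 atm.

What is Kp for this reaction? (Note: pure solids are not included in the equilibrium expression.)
K_p = 3.047

Solid C is excluded.
Kp = P(CO)²/P(CO₂) = (1.45)²/0.69 = 2.103/0.69 = 3.047.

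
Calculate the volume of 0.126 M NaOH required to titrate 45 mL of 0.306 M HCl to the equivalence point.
V_{base} = 109.3 mL

At equivalence: moles acid = moles base.
moles HCl = 0.306 M × 0.045 L = 0.01377 mol
V_NaOH = 0.01377 mol ÷ 0.126 M = 0.1093 L = 109.3 mL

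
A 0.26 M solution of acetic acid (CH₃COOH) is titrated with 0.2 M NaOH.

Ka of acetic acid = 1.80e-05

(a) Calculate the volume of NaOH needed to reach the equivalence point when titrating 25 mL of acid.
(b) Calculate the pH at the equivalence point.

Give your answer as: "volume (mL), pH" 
V = 32.5 mL, pH = 8.90

(a) At equivalence: moles acid = moles base.
moles acid = 0.26 × 0.025 = 0.0065 mol; V_NaOH = 0.0065/0.2 = 0.0325 L = 32.5 mL.
(b) At equivalence, all acid → conjugate base A⁻ at [A⁻] = 0.0065/0.0575 = 0.113 M.
Kb = Kw/Ka = 1.0e-14/1.80e-05 = 5.556e-10; [OH⁻] = √(Kb·[A⁻]) = 7.925e-06; pOH = 5.10; pH = 14 − pOH = 8.90.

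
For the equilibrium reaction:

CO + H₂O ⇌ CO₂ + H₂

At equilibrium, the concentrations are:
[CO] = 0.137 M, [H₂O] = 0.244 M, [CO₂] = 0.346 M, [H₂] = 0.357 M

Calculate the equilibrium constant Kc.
K_c = 3.6952

Kc = ([CO₂] × [H₂]) / ([CO] × [H₂O])
   = ((0.346)·(0.357)) / ((0.137)·(0.244))
   = 0.12352 / 0.033428 = 3.6952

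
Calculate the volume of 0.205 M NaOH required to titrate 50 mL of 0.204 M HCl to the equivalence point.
V_{base} = 49.8 mL

At equivalence: moles acid = moles base.
moles HCl = 0.204 M × 0.05 L = 0.0102 mol
V_NaOH = 0.0102 mol ÷ 0.205 M = 0.04976 L = 49.8 mL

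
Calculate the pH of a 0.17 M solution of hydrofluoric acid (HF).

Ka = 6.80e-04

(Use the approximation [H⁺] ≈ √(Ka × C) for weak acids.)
pH = 1.97

[H⁺] = √(Ka × C) = √(6.80e-04 × 0.17) = 1.0752e-02. pH = -log(1.0752e-02)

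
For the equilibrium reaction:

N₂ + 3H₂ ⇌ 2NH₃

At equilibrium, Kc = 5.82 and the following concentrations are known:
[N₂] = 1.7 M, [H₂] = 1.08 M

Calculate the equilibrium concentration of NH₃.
[NH₃] = 3.5304 M

Kc = ([NH₃]^2) / ([N₂] × [H₂]^3) = 5.82
[NH₃]^2 = Kc · (reactant terms)/(other product terms) = 5.82 · 2.1415 / 1 = 12.464
[NH₃] = (12.464)^(1/2) = 3.5304 M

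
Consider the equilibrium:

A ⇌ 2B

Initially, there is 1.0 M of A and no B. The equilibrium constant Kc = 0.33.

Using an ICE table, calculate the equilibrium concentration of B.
[B] = 0.498 M

ICE: [A] = 1.0 − x, [B] = 2x.
Kc = (2x)²/(1.0 − x) = 0.33 ⇒ 4x² + 0.33x − 0.33 = 0.
x = (−0.33 + √(0.33² + 4·4·0.33))/(2·4) = (−0.33 + √5.3889)/8 = 0.24893.
[B] = 2x = 0.498 M.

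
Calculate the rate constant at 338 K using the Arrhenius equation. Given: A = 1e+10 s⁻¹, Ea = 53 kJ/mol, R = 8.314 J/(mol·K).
6.44e+01 s⁻¹

k = A·exp(-Ea/(R·T)) = 1e+10·exp(-53000/(8.314·338)) = 1e+10·exp(-18.8603) = 1e+10·6.4427e-09 = 6.44e+01 s⁻¹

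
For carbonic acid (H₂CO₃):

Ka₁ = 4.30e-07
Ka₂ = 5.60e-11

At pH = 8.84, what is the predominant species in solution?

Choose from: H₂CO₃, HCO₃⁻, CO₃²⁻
HCO₃⁻

pKa1 = 6.37, pKa2 = 10.25. Each pKa is the crossover between adjacent species; pH = 8.84 lies in the region where HCO₃⁻ predominates.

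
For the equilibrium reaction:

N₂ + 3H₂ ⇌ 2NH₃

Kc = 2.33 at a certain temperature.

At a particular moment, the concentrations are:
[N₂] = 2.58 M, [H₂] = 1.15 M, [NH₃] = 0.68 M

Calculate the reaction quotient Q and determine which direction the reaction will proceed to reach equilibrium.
Q = 0.118, Q < K, reaction proceeds forward (toward products)

Q = ([NH₃]^2) / ([N₂] × [H₂]^3)
  = ((0.68)^2) / ((2.58)·(1.15)^3) = 0.4624/3.9239 = 0.1178
Since Q = 0.1178 < Kc = 2.33, the reaction proceeds forward (toward products) to reach equilibrium.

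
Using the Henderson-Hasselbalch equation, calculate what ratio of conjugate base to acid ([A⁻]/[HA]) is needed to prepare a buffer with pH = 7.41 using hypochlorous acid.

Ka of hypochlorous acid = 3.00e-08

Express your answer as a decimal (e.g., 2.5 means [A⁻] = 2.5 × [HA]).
[A⁻]/[HA] = 0.771

pKa = −log(3.00e-08) = 7.5229. pH = pKa + log([A⁻]/[HA]). 7.41 = 7.5229 + log(ratio). log(ratio) = 7.41 − 7.5229 = -0.1129. ratio = 10^(-0.1129) = 0.771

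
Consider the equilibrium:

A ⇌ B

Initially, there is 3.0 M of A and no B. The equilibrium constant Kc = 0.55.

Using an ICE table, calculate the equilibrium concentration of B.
[B] = 1.065 M

ICE: [A] = 3.0 − x, [B] = x.
Kc = x/(3.0 − x) = 0.55 ⇒ x = 0.55·3.0/(1 + 0.55) = 1.65/1.55 = 1.065.
[B] = x = 1.065 M.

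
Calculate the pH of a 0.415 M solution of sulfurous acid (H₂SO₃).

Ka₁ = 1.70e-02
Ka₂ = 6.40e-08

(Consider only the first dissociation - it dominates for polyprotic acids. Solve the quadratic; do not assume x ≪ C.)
pH = 1.12

x² + Ka₁·x − Ka₁·C = 0 with Ka₁ = 1.70e-02, C = 0.415.
x = (−Ka₁ + √(Ka₁² + 4·Ka₁·C))/2 = 7.5923e-02 M, so pH = 1.12.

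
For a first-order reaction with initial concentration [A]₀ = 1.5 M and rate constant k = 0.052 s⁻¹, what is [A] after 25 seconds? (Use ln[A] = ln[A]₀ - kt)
0.4088 M

ln[A] = ln[A]₀ - k·t = ln(1.5) - (0.052)·(25) = 0.4055 - 1.3000 = -0.8945
[A] = e^(-0.8945) = 0.4088 M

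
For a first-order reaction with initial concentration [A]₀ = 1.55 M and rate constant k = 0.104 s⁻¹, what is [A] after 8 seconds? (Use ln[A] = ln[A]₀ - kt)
0.6745 M

ln[A] = ln[A]₀ - k·t = ln(1.55) - (0.104)·(8) = 0.4383 - 0.8320 = -0.3937
[A] = e^(-0.3937) = 0.6745 M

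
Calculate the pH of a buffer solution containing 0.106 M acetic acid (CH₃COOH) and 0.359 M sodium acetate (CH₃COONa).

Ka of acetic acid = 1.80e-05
pH = 5.27

pKa = -log(1.80e-05) = 4.74. pH = pKa + log([A⁻]/[HA]) = 4.74 + log(0.359/0.106)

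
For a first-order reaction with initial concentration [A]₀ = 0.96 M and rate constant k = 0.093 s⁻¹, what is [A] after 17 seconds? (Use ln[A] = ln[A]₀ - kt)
0.1975 M

ln[A] = ln[A]₀ - k·t = ln(0.96) - (0.093)·(17) = -0.0408 - 1.5810 = -1.6218
[A] = e^(-1.6218) = 0.1975 M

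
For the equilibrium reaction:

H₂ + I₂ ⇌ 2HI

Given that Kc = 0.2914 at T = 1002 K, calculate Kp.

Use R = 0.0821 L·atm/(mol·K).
K_p = 0.2914

Δn = (moles gaseous products) − (moles gaseous reactants) = 0
T = 1002 K; RT = 0.0821 × 1002 = 82.2642
Kp = Kc·(RT)^Δn = 0.2914 × (82.2642)^0 = 0.2914 × 1 = 0.2914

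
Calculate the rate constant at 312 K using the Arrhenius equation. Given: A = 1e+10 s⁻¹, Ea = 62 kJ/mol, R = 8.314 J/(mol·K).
4.17e-01 s⁻¹

k = A·exp(-Ea/(R·T)) = 1e+10·exp(-62000/(8.314·312)) = 1e+10·exp(-23.9016) = 1e+10·4.1655e-11 = 4.17e-01 s⁻¹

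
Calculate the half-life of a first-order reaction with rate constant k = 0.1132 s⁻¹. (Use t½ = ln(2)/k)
6.12 s

t½ = ln(2)/k = 0.6931/0.1132 = 6.12 s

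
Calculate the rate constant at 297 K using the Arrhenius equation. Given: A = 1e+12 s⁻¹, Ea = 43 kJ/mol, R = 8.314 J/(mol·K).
2.74e+04 s⁻¹

k = A·exp(-Ea/(R·T)) = 1e+12·exp(-43000/(8.314·297)) = 1e+12·exp(-17.4141) = 1e+12·2.7361e-08 = 2.74e+04 s⁻¹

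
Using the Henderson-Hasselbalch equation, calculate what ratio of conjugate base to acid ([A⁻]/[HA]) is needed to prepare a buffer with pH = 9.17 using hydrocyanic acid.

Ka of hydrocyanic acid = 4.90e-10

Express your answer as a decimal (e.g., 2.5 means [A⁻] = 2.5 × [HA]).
[A⁻]/[HA] = 0.725

pKa = −log(4.90e-10) = 9.3098. pH = pKa + log([A⁻]/[HA]). 9.17 = 9.3098 + log(ratio). log(ratio) = 9.17 − 9.3098 = -0.1398. ratio = 10^(-0.1398) = 0.725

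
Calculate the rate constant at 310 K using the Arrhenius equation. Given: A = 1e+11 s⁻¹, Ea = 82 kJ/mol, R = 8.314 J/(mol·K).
1.52e-03 s⁻¹

k = A·exp(-Ea/(R·T)) = 1e+11·exp(-82000/(8.314·310)) = 1e+11·exp(-31.8157) = 1e+11·1.5226e-14 = 1.52e-03 s⁻¹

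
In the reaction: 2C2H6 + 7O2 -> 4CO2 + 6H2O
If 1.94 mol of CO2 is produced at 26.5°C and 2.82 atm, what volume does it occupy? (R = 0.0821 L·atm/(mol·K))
T = 26.5°C + 273.15 = 299.65 K
V = nRT/P = (1.94 × 0.0821 × 299.65) / 2.82
V = 16.92 L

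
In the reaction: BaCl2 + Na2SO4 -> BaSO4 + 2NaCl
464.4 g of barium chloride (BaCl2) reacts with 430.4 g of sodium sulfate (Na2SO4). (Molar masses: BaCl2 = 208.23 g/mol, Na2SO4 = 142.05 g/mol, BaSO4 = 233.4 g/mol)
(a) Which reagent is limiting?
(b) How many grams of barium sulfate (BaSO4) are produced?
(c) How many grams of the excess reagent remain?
(a) BaCl2, (b) 520.5 g, (c) 113.6 g

Moles of BaCl2 = 464.4 g ÷ 208.23 g/mol = 2.23023 mol
Moles of Na2SO4 = 430.4 g ÷ 142.05 g/mol = 3.02992 mol
Moles ÷ coefficient: BaCl2: 2.23023/1 = 2.23, Na2SO4: 3.02992/1 = 3.03
(a) BaCl2 has the smaller value, so BaCl2 is the limiting reagent.
(b) Moles of BaSO4 = 2.23023 mol BaCl2 × (1/1) = 2.23023 mol; mass = 2.23023 mol × 233.4 g/mol = 520.5 g
(c) Na2SO4 consumed = 2.23023 × (1/1) = 2.23023 mol; remaining = 3.02992 − 2.23023 = 0.799693 mol; mass = 0.799693 mol × 142.05 g/mol = 113.6 g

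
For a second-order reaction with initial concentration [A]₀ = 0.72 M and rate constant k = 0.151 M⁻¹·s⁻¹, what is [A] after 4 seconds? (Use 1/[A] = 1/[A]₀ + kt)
0.5018 M

1/[A] = 1/[A]₀ + k·t = 1/0.72 + (0.151)·(4) = 1.3889 + 0.6040 = 1.9929
[A] = 1/1.9929 = 0.5018 M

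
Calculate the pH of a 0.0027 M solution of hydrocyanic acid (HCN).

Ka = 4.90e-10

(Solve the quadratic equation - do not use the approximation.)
pH = 5.94

x² + Ka×x - Ka×C = 0. Using quadratic formula: [H⁺] = 1.1500e-06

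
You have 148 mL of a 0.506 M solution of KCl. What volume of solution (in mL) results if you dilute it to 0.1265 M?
Using M₁V₁ = M₂V₂:
0.506 × 148 = 0.1265 × V₂
V₂ = (0.506 × 148) / 0.1265 = 592 mL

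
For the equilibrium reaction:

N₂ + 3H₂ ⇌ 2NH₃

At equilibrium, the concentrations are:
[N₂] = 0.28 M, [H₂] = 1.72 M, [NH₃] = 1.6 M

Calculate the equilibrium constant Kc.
K_c = 1.7968

Kc = ([NH₃]^2) / ([N₂] × [H₂]^3)
   = ((1.6)^2) / ((0.28)·(1.72)^3)
   = 2.56 / 1.4248 = 1.7968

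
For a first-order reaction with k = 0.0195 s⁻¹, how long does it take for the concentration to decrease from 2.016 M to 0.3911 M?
84.10 s

From ln[A] = ln[A]₀ - k·t: t = ln([A]₀/[A])/k = ln(2.016/0.3911)/0.0195 = ln(5.1547)/0.0195 = 1.6399/0.0195 = 84.10 s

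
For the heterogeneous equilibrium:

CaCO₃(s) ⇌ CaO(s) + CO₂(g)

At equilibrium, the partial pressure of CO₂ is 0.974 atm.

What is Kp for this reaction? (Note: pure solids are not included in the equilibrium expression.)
K_p = 0.974

Solids (CaCO₃, CaO) have activity 1 and are excluded.
Kp = P(CO₂) = 0.974.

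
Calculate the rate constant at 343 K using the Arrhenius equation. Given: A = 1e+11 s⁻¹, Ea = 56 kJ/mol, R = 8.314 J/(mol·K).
2.96e+02 s⁻¹

k = A·exp(-Ea/(R·T)) = 1e+11·exp(-56000/(8.314·343)) = 1e+11·exp(-19.6374) = 1e+11·2.9620e-09 = 2.96e+02 s⁻¹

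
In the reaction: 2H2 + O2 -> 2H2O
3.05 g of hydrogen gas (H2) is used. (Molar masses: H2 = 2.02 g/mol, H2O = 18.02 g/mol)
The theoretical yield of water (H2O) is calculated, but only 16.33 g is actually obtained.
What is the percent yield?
Moles of H2 = 3.05 g ÷ 2.02 g/mol = 1.5099 mol
Mole ratio: 2 mol H2O / 2 mol H2
Moles of H2O = 1.5099 × (2/2) = 1.5099 mol
Theoretical yield = 1.5099 mol × 18.02 g/mol = 27.208 g
Actual yield = 16.33 g
Percent yield = (16.33 / 27.208) × 100% = 60.0%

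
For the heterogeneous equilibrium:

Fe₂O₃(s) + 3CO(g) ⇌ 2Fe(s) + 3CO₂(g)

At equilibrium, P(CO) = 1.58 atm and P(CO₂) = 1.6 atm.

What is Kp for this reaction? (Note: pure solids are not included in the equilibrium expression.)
K_p = 1.038

Solids (Fe₂O₃, Fe) are excluded.
Kp = P(CO₂)³/P(CO)³ = (1.6)³/(1.58)³ = 4.096/3.944 = 1.038.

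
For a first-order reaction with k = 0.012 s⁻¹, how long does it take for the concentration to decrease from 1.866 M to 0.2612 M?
163.86 s

From ln[A] = ln[A]₀ - k·t: t = ln([A]₀/[A])/k = ln(1.866/0.2612)/0.012 = ln(7.1440)/0.012 = 1.9663/0.012 = 163.86 s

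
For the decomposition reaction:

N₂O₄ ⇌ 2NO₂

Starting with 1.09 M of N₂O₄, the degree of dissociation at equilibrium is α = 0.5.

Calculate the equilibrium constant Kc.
K_c = 2.1800

x = α·[A]₀ = 0.5 × 1.09 = 0.545 M dissociated.
At eq: [N₂O₄] = 1.09 − 0.545 = 0.545 M; [NO₂] = 2x = 1.09 M.
Kc = [NO₂]²/[N₂O₄] = (1.09)²/0.545 = 2.18.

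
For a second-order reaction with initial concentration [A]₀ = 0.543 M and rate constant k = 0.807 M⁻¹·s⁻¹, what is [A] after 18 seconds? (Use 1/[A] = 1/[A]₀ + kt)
0.0611 M

1/[A] = 1/[A]₀ + k·t = 1/0.543 + (0.807)·(18) = 1.8416 + 14.5260 = 16.3676
[A] = 1/16.3676 = 0.0611 M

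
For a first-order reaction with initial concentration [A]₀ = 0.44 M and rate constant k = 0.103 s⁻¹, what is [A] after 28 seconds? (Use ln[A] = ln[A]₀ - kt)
0.0246 M

ln[A] = ln[A]₀ - k·t = ln(0.44) - (0.103)·(28) = -0.8210 - 2.8840 = -3.7050
[A] = e^(-3.7050) = 0.0246 M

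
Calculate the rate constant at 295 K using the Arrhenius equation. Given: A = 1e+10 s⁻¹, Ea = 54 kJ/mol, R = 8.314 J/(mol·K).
2.74e+00 s⁻¹

k = A·exp(-Ea/(R·T)) = 1e+10·exp(-54000/(8.314·295)) = 1e+10·exp(-22.0172) = 1e+10·2.7420e-10 = 2.74e+00 s⁻¹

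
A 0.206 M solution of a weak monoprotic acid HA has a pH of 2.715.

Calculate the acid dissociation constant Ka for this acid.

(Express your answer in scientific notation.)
K_a = 1.82e-05

[H⁺] = 10^(−pH) = 10^(−2.715) = 1.928e-03 M. For HA ⇌ H⁺ + A⁻, Ka = x²/(C − x) = (1.928e-03)²/(0.206 − 1.928e-03) = 1.82e-05.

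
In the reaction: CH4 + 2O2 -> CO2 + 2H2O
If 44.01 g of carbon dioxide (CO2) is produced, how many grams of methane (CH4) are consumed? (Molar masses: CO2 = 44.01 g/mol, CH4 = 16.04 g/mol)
Moles of CO2 = 44.01 g ÷ 44.01 g/mol = 1 mol
Mole ratio: 1 mol CH4 / 1 mol CO2
Moles of CH4 = 1 × (1/1) = 1 mol
Mass of CH4 = 1 mol × 16.04 g/mol = 16.04 g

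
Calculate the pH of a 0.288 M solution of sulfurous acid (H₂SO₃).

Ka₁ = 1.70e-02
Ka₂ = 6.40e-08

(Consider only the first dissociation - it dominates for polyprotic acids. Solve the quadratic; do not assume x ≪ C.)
pH = 1.21

x² + Ka₁·x − Ka₁·C = 0 with Ka₁ = 1.70e-02, C = 0.288.
x = (−Ka₁ + √(Ka₁² + 4·Ka₁·C))/2 = 6.1986e-02 M, so pH = 1.21.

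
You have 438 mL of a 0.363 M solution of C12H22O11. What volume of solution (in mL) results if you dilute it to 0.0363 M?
Using M₁V₁ = M₂V₂:
0.363 × 438 = 0.0363 × V₂
V₂ = (0.363 × 438) / 0.0363 = 4380 mL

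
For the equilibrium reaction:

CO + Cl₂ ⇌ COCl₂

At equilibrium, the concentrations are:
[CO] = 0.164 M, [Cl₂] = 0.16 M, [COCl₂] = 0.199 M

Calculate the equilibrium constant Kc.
K_c = 7.5838

Kc = ([COCl₂]) / ([CO] × [Cl₂])
   = ((0.199)) / ((0.164)·(0.16))
   = 0.199 / 0.02624 = 7.5838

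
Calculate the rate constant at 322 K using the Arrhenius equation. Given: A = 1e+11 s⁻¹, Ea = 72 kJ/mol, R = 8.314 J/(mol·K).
2.09e-01 s⁻¹

k = A·exp(-Ea/(R·T)) = 1e+11·exp(-72000/(8.314·322)) = 1e+11·exp(-26.8947) = 1e+11·2.0883e-12 = 2.09e-01 s⁻¹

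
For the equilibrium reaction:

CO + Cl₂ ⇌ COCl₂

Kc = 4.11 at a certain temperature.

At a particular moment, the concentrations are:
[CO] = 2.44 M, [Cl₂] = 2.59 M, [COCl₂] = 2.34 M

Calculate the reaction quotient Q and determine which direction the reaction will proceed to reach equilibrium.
Q = 0.370, Q < K, reaction proceeds forward (toward products)

Q = ([COCl₂]) / ([CO] × [Cl₂])
  = ((2.34)) / ((2.44)·(2.59)) = 2.34/6.3196 = 0.3703
Since Q = 0.3703 < Kc = 4.11, the reaction proceeds forward (toward products) to reach equilibrium.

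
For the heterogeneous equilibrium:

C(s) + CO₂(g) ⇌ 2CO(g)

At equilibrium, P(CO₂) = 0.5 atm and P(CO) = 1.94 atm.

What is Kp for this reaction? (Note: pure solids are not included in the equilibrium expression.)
K_p = 7.527

Solid C is excluded.
Kp = P(CO)²/P(CO₂) = (1.94)²/0.5 = 3.764/0.5 = 7.527.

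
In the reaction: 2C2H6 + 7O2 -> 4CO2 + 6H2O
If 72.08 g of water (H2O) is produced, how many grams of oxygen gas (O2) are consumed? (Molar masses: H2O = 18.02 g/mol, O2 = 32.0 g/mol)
Moles of H2O = 72.08 g ÷ 18.02 g/mol = 4 mol
Mole ratio: 7 mol O2 / 6 mol H2O
Moles of O2 = 4 × (7/6) = 4.66667 mol
Mass of O2 = 4.66667 mol × 32.0 g/mol = 149.3 g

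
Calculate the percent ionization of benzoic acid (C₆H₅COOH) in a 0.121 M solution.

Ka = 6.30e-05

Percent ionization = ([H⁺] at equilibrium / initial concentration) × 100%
Percent ionization = 2.26%

Let x = [H⁺]. Ka = x²/(C - x) ⇒ x² + (6.30e-05)x - (6.30e-05)(0.121) = 0. x = 2.7297e-03. Percent = (2.7297e-03/0.121) × 100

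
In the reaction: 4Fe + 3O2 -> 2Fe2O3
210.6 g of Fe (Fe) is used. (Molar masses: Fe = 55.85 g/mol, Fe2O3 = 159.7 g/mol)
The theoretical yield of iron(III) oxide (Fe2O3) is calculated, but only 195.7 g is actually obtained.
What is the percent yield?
Moles of Fe = 210.6 g ÷ 55.85 g/mol = 3.77081 mol
Mole ratio: 2 mol Fe2O3 / 4 mol Fe
Moles of Fe2O3 = 3.77081 × (2/4) = 1.88541 mol
Theoretical yield = 1.88541 mol × 159.7 g/mol = 301.1 g
Actual yield = 195.7 g
Percent yield = (195.7 / 301.1) × 100% = 65.0%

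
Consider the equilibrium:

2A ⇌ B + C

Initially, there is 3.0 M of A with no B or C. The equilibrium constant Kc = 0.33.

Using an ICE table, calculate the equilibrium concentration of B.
[B] = 0.802 M

ICE: [A] = 3.0 − 2x, [B] = [C] = x.
Kc = x²/(3.0 − 2x)² = 0.33 ⇒ √Kc = x/(3.0 − 2x).
x = √0.33·3.0/(1 + 2√0.33) = 0.57446·3.0/2.1489 = 0.80197.
[B] = x = 0.802 M.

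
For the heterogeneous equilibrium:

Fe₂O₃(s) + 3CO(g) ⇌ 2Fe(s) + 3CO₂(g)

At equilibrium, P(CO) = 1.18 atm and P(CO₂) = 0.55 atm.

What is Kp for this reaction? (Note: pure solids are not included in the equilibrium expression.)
K_p = 0.101

Solids (Fe₂O₃, Fe) are excluded.
Kp = P(CO₂)³/P(CO)³ = (0.55)³/(1.18)³ = 0.1664/1.643 = 0.101.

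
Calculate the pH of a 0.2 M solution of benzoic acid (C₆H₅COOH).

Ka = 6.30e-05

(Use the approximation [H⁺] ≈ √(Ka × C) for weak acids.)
pH = 2.45

[H⁺] = √(Ka × C) = √(6.30e-05 × 0.2) = 3.5496e-03. pH = -log(3.5496e-03)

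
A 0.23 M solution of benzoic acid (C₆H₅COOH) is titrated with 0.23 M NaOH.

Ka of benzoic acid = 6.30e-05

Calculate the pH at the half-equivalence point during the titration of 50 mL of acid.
pH = pKa = 4.20

At the half-equivalence point, [HA] = [A⁻], so by Henderson–Hasselbalch pH = pKa + log(1) = pKa.
pKa = −log(6.30e-05) = 4.20.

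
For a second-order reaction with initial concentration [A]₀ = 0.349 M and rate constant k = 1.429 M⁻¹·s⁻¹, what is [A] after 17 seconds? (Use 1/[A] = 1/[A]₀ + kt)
0.0368 M

1/[A] = 1/[A]₀ + k·t = 1/0.349 + (1.429)·(17) = 2.8653 + 24.2930 = 27.1583
[A] = 1/27.1583 = 0.0368 M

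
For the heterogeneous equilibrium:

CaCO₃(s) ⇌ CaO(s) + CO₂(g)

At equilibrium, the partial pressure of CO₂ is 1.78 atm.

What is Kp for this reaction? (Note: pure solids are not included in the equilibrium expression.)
K_p = 1.78

Solids (CaCO₃, CaO) have activity 1 and are excluded.
Kp = P(CO₂) = 1.78.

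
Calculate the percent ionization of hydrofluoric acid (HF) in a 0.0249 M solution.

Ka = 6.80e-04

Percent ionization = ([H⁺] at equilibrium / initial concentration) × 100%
Percent ionization = 15.2%

Let x = [H⁺]. Ka = x²/(C - x) ⇒ x² + (6.80e-04)x - (6.80e-04)(0.0249) = 0. x = 3.7889e-03. Percent = (3.7889e-03/0.0249) × 100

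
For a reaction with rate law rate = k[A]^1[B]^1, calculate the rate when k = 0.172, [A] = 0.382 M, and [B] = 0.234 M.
0.01537 M/s

rate = k·[A]^1·[B]^1 = 0.172·(0.382)^1·(0.234)^1 = 0.172·0.382·0.234 = 0.01537 M/s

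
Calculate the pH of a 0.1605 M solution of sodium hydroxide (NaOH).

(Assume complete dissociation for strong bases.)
pH = 13.21

[OH⁻] = 0.1605 M for strong base. pOH = -log[OH⁻] = 0.79, pH = 14 - pOH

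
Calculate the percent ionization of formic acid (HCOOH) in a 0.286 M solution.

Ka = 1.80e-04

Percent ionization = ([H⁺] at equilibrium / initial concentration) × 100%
Percent ionization = 2.48%

Let x = [H⁺]. Ka = x²/(C - x) ⇒ x² + (1.80e-04)x - (1.80e-04)(0.286) = 0. x = 7.0855e-03. Percent = (7.0855e-03/0.286) × 100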